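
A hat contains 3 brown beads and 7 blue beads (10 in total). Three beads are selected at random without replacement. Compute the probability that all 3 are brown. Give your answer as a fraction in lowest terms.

1/120

Unordered draws without replacement: count favorable combinations over C(10,3).
Favorable = C(3,3) · C(7,0) = 1; total = C(10,3) = 120.
P = 1/120 = 1/120 ≈ 0.0083.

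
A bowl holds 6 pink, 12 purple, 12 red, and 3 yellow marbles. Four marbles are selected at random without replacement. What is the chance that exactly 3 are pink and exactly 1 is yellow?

Unordered draws without replacement: count favorable combinations over C(33,4).
Favorable = C(6,3) · C(12,0) · C(12,0) · C(3,1) = 60; total = C(33,4) = 40920.
P = 60/40920 = 1/682 ≈ 0.0015.

1/682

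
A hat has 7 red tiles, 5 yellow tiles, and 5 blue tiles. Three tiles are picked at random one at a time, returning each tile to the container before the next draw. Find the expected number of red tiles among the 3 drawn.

By linearity of expectation, E[X] = Σ P(draw i is red); each independent draw has P(red) = 7/17.
E[X] = 3 · 7/17 = 21/17 ≈ 1.2353.

21/17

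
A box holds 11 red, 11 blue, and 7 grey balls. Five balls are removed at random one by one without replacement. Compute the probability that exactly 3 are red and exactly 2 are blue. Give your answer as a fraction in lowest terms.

605/7917

Unordered draws without replacement: count favorable combinations over C(29,5).
Favorable = C(11,3) · C(11,2) · C(7,0) = 9075; total = C(29,5) = 118755.
P = 9075/118755 = 605/7917 ≈ 0.0764.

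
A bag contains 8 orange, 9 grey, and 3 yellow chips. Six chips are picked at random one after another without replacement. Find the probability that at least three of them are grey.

371/646

Sum the hypergeometric tail for j = 3,…,6 grey chips.
Favorable = C(9,3)·C(11,3) + C(9,4)·C(11,2) + C(9,5)·C(11,1) + C(9,6)·C(11,0) = 22260; total = C(20,6) = 38760.
P = 22260/38760 = 371/646 ≈ 0.5743.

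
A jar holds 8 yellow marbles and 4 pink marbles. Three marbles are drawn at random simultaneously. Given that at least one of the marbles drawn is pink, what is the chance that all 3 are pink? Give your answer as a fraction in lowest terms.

1/41

P(all 3 pink) = C(4,3)/C(12,3) = 1/55; P(at least one pink) = 1 − C(8,3)/C(12,3) = 41/55.
Since 'all 3 pink' ⊆ 'at least one pink', P(all 3 | at least one) = 1/55 / 41/55 = 1/41 ≈ 0.0244.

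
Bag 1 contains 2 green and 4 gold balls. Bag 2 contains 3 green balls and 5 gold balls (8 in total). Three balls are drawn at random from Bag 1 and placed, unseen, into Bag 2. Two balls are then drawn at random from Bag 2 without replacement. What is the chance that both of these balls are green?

Condition on how many of the transferred balls are green (from Bag 1: 2 green of 6; then Bag 2 has 11 total).
  0 green: C(2,0)C(4,3)/C(6,3) = 1/5; then P = C(3,2)/C(11,2) = 3/55
  1 green: C(2,1)C(4,2)/C(6,3) = 3/5; then P = C(4,2)/C(11,2) = 6/55
  2 green: C(2,2)C(4,1)/C(6,3) = 1/5; then P = C(5,2)/C(11,2) = 2/11
P(both green) = 31/275 ≈ 0.1127.

31/275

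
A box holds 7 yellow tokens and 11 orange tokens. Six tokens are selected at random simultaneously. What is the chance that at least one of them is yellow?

Use the complement: P(at least one yellow) = 1 − P(no yellow).
P(none) = C(11,6)/C(18,6) = 462/18564.
So P = 1 − 462/18564 = 431/442 ≈ 0.9751.

431/442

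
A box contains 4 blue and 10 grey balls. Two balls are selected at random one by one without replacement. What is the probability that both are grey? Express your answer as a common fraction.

Multiply the conditional probability of each draw in order, without replacement, so each draw removes one from its color and from the total.
P = (10/14) · (9/13) = 45/91 ≈ 0.4945.

45/91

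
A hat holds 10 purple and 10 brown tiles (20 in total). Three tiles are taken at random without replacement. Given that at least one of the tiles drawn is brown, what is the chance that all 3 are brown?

P(all 3 brown) = C(10,3)/C(20,3) = 2/19; P(at least one brown) = 1 − C(10,3)/C(20,3) = 17/19.
Since 'all 3 brown' ⊆ 'at least one brown', P(all 3 | at least one) = 2/19 / 17/19 = 2/17 ≈ 0.1176.

2/17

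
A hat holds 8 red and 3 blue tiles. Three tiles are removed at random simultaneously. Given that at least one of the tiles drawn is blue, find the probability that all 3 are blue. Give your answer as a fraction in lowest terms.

P(all 3 blue) = C(3,3)/C(11,3) = 1/165; P(at least one blue) = 1 − C(8,3)/C(11,3) = 109/165.
Since 'all 3 blue' ⊆ 'at least one blue', P(all 3 | at least one) = 1/165 / 109/165 = 1/109 ≈ 0.0092.

1/109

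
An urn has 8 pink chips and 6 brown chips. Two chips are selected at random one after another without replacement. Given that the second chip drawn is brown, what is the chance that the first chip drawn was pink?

8/13

P(first=pink and the second chip drawn is brown) = (8/14)·(6/13) = 24/91.
P(the second chip drawn is brown) = Σ over first color = 24/91 + 15/91 = 3/7.
By Bayes, P(first=pink | the second chip drawn is brown) = 24/91 / 3/7 = 8/13 ≈ 0.6154.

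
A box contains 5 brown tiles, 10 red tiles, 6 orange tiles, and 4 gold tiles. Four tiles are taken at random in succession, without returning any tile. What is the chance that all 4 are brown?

Unordered draws without replacement: count favorable combinations over C(25,4).
Favorable = C(5,4) · C(10,0) · C(6,0) · C(4,0) = 5; total = C(25,4) = 12650.
P = 5/12650 = 1/2530 ≈ 0.0004.

1/2530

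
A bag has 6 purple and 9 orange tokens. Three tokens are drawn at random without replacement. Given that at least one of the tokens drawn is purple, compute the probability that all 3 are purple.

20/371

P(all 3 purple) = C(6,3)/C(15,3) = 4/91; P(at least one purple) = 1 − C(9,3)/C(15,3) = 53/65.
Since 'all 3 purple' ⊆ 'at least one purple', P(all 3 | at least one) = 4/91 / 53/65 = 20/371 ≈ 0.0539.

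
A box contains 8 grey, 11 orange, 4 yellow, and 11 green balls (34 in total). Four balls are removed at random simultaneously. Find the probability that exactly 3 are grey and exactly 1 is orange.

7/527

Unordered draws without replacement: count favorable combinations over C(34,4).
Favorable = C(8,3) · C(11,1) · C(4,0) · C(11,0) = 616; total = C(34,4) = 46376.
P = 616/46376 = 7/527 ≈ 0.0133.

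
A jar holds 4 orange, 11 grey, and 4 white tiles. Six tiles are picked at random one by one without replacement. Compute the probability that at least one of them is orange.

3161/3876

Use the complement: P(at least one orange) = 1 − P(no orange).
P(none) = C(15,6)/C(19,6) = 5005/27132.
So P = 1 − 5005/27132 = 3161/3876 ≈ 0.8155.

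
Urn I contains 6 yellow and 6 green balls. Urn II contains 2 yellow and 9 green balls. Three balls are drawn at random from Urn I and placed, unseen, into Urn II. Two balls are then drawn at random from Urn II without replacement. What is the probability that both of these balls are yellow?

Condition on how many of the transferred balls are yellow (from Urn I: 6 yellow of 12; then Urn II has 14 total).
  0 yellow: C(6,0)C(6,3)/C(12,3) = 1/11; then P = C(2,2)/C(14,2) = 1/91
  1 yellow: C(6,1)C(6,2)/C(12,3) = 9/22; then P = C(3,2)/C(14,2) = 3/91
  2 yellow: C(6,2)C(6,1)/C(12,3) = 9/22; then P = C(4,2)/C(14,2) = 6/91
  3 yellow: C(6,3)C(6,0)/C(12,3) = 1/11; then P = C(5,2)/C(14,2) = 10/91
P(both yellow) = 103/2002 ≈ 0.0514.

103/2002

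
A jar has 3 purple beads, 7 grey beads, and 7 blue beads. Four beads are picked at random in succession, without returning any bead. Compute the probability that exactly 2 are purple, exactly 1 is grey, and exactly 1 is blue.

Unordered draws without replacement: count favorable combinations over C(17,4).
Favorable = C(3,2) · C(7,1) · C(7,1) = 147; total = C(17,4) = 2380.
P = 147/2380 = 21/340 ≈ 0.0618.

21/340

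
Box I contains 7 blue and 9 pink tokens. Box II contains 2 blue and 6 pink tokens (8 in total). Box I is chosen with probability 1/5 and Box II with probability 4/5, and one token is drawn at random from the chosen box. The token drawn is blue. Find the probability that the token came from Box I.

P(blue | Box I) = 7/16; P(blue | Box II) = 1/4.
P(blue) = 1/5·7/16 + 4/5·1/4 = 23/80.
By Bayes' rule, P(Box I | blue) = 7/80 / 23/80 = 7/23 ≈ 0.3043.

7/23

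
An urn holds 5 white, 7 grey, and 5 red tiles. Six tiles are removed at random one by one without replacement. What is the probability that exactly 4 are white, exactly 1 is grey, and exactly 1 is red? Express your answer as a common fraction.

25/1768

Unordered draws without replacement: count favorable combinations over C(17,6).
Favorable = C(5,4) · C(7,1) · C(5,1) = 175; total = C(17,6) = 12376.
P = 175/12376 = 25/1768 ≈ 0.0141.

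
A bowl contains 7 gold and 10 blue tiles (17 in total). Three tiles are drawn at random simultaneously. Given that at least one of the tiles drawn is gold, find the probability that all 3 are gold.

P(all 3 gold) = C(7,3)/C(17,3) = 7/136; P(at least one gold) = 1 − C(10,3)/C(17,3) = 14/17.
Since 'all 3 gold' ⊆ 'at least one gold', P(all 3 | at least one) = 7/136 / 14/17 = 1/16 ≈ 0.0625.

1/16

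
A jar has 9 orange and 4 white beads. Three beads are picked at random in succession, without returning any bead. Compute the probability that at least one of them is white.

Use the complement: P(at least one white) = 1 − P(no white).
P(none) = C(9,3)/C(13,3) = 84/286.
So P = 1 − 84/286 = 101/143 ≈ 0.7063.

101/143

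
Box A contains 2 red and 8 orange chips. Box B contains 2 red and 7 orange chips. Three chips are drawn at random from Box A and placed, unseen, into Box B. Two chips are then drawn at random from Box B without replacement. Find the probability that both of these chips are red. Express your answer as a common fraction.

17/495

Condition on how many of the transferred chips are red (from Box A: 2 red of 10; then Box B has 12 total).
  0 red: C(2,0)C(8,3)/C(10,3) = 7/15; then P = C(2,2)/C(12,2) = 1/66
  1 red: C(2,1)C(8,2)/C(10,3) = 7/15; then P = C(3,2)/C(12,2) = 1/22
  2 red: C(2,2)C(8,1)/C(10,3) = 1/15; then P = C(4,2)/C(12,2) = 1/11
P(both red) = 17/495 ≈ 0.0343.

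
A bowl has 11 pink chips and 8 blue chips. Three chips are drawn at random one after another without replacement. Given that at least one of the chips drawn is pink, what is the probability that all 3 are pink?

15/83

P(all 3 pink) = C(11,3)/C(19,3) = 55/323; P(at least one pink) = 1 − C(8,3)/C(19,3) = 913/969.
Since 'all 3 pink' ⊆ 'at least one pink', P(all 3 | at least one) = 55/323 / 913/969 = 15/83 ≈ 0.1807.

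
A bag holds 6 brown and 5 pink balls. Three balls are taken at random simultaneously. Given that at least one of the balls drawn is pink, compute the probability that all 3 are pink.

P(all 3 pink) = C(5,3)/C(11,3) = 2/33; P(at least one pink) = 1 − C(6,3)/C(11,3) = 29/33.
Since 'all 3 pink' ⊆ 'at least one pink', P(all 3 | at least one) = 2/33 / 29/33 = 2/29 ≈ 0.0690.

2/29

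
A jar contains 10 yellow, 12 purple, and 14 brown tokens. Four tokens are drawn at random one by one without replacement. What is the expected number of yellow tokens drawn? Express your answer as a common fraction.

By linearity of expectation, E[X] = Σ P(draw i is yellow); by symmetry each draw (even without replacement) has P(yellow) = 10/36.
E[X] = 4 · 10/36 = 10/9 ≈ 1.1111.

10/9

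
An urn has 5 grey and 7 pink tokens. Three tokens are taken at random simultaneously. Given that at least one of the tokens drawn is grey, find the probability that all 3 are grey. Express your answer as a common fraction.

P(all 3 grey) = C(5,3)/C(12,3) = 1/22; P(at least one grey) = 1 − C(7,3)/C(12,3) = 37/44.
Since 'all 3 grey' ⊆ 'at least one grey', P(all 3 | at least one) = 1/22 / 37/44 = 2/37 ≈ 0.0541.

2/37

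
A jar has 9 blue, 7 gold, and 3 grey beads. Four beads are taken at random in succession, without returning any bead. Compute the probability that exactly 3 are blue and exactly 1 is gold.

49/323

Unordered draws without replacement: count favorable combinations over C(19,4).
Favorable = C(9,3) · C(7,1) · C(3,0) = 588; total = C(19,4) = 3876.
P = 588/3876 = 49/323 ≈ 0.1517.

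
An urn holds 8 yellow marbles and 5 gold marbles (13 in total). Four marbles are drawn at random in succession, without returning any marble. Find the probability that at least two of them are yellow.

Sum the hypergeometric tail for j = 2,…,4 yellow marbles.
Favorable = C(8,2)·C(5,2) + C(8,3)·C(5,1) + C(8,4)·C(5,0) = 630; total = C(13,4) = 715.
P = 630/715 = 126/143 ≈ 0.8811.

126/143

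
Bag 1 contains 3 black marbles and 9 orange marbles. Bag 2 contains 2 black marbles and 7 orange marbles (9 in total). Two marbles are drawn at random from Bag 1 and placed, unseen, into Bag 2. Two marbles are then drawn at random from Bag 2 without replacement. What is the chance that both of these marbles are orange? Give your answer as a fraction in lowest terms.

Condition on how many of the transferred marbles are orange (from Bag 1: 9 orange of 12; then Bag 2 has 11 total).
  0 orange: C(9,0)C(3,2)/C(12,2) = 1/22; then P = C(7,2)/C(11,2) = 21/55
  1 orange: C(9,1)C(3,1)/C(12,2) = 9/22; then P = C(8,2)/C(11,2) = 28/55
  2 orange: C(9,2)C(3,0)/C(12,2) = 6/11; then P = C(9,2)/C(11,2) = 36/55
P(both orange) = 141/242 ≈ 0.5826.

141/242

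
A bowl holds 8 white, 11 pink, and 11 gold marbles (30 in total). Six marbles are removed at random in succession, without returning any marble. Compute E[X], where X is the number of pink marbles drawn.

By linearity of expectation, E[X] = Σ P(draw i is pink); by symmetry each draw (even without replacement) has P(pink) = 11/30.
E[X] = 6 · 11/30 = 11/5 ≈ 2.2000.

11/5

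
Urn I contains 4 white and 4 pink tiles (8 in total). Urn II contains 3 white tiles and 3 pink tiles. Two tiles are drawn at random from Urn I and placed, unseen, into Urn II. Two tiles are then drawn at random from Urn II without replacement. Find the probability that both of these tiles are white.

87/392

Condition on how many of the transferred tiles are white (from Urn I: 4 white of 8; then Urn II has 8 total).
  0 white: C(4,0)C(4,2)/C(8,2) = 3/14; then P = C(3,2)/C(8,2) = 3/28
  1 white: C(4,1)C(4,1)/C(8,2) = 4/7; then P = C(4,2)/C(8,2) = 3/14
  2 white: C(4,2)C(4,0)/C(8,2) = 3/14; then P = C(5,2)/C(8,2) = 5/14
P(both white) = 87/392 ≈ 0.2219.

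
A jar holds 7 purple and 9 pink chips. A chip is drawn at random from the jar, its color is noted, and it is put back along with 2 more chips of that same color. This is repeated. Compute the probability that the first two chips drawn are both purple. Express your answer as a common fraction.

After a purple draw the jar holds 9 purple out of 18.
P = (7/16)·(9/18) = 7/32 ≈ 0.2188.

7/32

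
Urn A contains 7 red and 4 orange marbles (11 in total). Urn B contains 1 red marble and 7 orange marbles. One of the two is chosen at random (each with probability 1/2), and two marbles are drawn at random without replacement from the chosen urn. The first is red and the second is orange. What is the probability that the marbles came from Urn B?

P(E | Urn A) = 14/55; P(E | Urn B) = 1/8.
P(E) = 1/2·14/55 + 1/2·1/8 = 167/880.
By Bayes' rule, P(Urn B | E) = 1/16 / 167/880 = 55/167 ≈ 0.3293.

55/167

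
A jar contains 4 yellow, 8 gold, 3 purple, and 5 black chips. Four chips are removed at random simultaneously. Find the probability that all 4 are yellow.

1/4845

Unordered draws without replacement: count favorable combinations over C(20,4).
Favorable = C(4,4) · C(8,0) · C(3,0) · C(5,0) = 1; total = C(20,4) = 4845.
P = 1/4845 = 1/4845 ≈ 0.0002.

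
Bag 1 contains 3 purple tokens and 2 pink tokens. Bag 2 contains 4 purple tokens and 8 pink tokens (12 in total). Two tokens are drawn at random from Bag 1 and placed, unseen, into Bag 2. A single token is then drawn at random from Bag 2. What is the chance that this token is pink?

Condition on how many of the transferred tokens are pink (from Bag 1: 2 pink of 5; then Bag 2 has 14 total).
  0 pink: C(2,0)C(3,2)/C(5,2) = 3/10; then P = 8/14
  1 pink: C(2,1)C(3,1)/C(5,2) = 3/5; then P = 9/14
  2 pink: C(2,2)C(3,0)/C(5,2) = 1/10; then P = 10/14
P(pink from Bag 2) = 22/35 ≈ 0.6286.

22/35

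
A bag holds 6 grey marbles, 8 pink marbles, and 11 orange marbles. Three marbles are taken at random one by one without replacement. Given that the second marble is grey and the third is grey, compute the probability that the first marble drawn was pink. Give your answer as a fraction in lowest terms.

P(first=pink and the second marble is grey and the third is grey) = (8/25)·(6/24)·(5/23) = 2/115.
P(E) = Σ over first color = 1/115 + 2/115 + 11/460 = 1/20.
By Bayes, P(first=pink | E) = 2/115 / 1/20 = 8/23 ≈ 0.3478.

8/23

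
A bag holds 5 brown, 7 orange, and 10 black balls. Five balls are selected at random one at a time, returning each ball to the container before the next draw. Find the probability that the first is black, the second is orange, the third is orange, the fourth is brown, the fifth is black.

6125/1288408

Multiply the conditional probability of each draw in order, with replacement (the composition resets each draw).
P = (10/22) · (7/22) · (7/22) · (5/22) · (10/22) = 6125/1288408 ≈ 0.0048.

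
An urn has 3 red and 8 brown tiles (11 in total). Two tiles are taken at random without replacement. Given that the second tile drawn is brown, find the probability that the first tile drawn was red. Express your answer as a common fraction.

3/10

P(first=red and the second tile drawn is brown) = (3/11)·(8/10) = 12/55.
P(the second tile drawn is brown) = Σ over first color = 12/55 + 28/55 = 8/11.
By Bayes, P(first=red | the second tile drawn is brown) = 12/55 / 8/11 = 3/10 ≈ 0.3000.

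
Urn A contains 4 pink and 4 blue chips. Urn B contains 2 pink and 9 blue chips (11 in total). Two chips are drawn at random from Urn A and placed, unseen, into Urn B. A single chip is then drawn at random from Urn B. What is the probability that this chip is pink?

Condition on how many of the transferred chips are pink (from Urn A: 4 pink of 8; then Urn B has 13 total).
  0 pink: C(4,0)C(4,2)/C(8,2) = 3/14; then P = 2/13
  1 pink: C(4,1)C(4,1)/C(8,2) = 4/7; then P = 3/13
  2 pink: C(4,2)C(4,0)/C(8,2) = 3/14; then P = 4/13
P(pink from Urn B) = 3/13 ≈ 0.2308.

3/13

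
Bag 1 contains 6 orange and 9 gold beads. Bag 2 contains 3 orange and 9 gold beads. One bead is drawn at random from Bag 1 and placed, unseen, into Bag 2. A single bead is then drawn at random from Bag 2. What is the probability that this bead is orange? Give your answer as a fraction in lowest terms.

Condition on how many of the transferred beads are orange (from Bag 1: 6 orange of 15; then Bag 2 has 13 total).
  0 orange: C(6,0)C(9,1)/C(15,1) = 3/5; then P = 3/13
  1 orange: C(6,1)C(9,0)/C(15,1) = 2/5; then P = 4/13
P(orange from Bag 2) = 17/65 ≈ 0.2615.

17/65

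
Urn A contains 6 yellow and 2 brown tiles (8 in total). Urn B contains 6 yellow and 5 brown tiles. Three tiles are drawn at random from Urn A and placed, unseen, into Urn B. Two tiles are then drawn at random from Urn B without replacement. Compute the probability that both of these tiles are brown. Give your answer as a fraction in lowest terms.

97/637

Condition on how many of the transferred tiles are brown (from Urn A: 2 brown of 8; then Urn B has 14 total).
  0 brown: C(2,0)C(6,3)/C(8,3) = 5/14; then P = C(5,2)/C(14,2) = 10/91
  1 brown: C(2,1)C(6,2)/C(8,3) = 15/28; then P = C(6,2)/C(14,2) = 15/91
  2 brown: C(2,2)C(6,1)/C(8,3) = 3/28; then P = C(7,2)/C(14,2) = 3/13
P(both brown) = 97/637 ≈ 0.1523.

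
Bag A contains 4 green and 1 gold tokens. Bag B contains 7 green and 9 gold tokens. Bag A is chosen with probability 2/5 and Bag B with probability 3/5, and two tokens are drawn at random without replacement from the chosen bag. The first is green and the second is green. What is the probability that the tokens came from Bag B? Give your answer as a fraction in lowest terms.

P(E | Bag A) = 3/5; P(E | Bag B) = 7/40.
P(E) = 2/5·3/5 + 3/5·7/40 = 69/200.
By Bayes' rule, P(Bag B | E) = 21/200 / 69/200 = 7/23 ≈ 0.3043.

7/23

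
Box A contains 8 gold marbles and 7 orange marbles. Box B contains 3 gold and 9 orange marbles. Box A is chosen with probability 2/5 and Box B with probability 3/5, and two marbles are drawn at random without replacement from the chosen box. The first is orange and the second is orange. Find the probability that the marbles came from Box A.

11/56

P(E | Box A) = 1/5; P(E | Box B) = 6/11.
P(E) = 2/5·1/5 + 3/5·6/11 = 112/275.
By Bayes' rule, P(Box A | E) = 2/25 / 112/275 = 11/56 ≈ 0.1964.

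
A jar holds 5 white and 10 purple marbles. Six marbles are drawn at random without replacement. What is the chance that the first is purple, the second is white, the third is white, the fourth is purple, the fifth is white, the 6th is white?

Multiply the conditional probability of each draw in order, without replacement, so each draw removes one from its color and from the total.
P = (10/15) · (5/14) · (4/13) · (9/12) · (3/11) · (2/10) = 3/1001 ≈ 0.0030.

3/1001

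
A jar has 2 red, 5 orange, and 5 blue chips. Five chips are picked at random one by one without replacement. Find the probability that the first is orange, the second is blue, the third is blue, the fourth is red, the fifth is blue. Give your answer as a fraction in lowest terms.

Multiply the conditional probability of each draw in order, without replacement, so each draw removes one from its color and from the total.
P = (5/12) · (5/11) · (4/10) · (2/9) · (3/8) = 5/792 ≈ 0.0063.

5/792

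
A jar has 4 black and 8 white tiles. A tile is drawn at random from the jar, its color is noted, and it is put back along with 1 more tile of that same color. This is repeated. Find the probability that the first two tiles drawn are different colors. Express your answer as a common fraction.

Either white then black, or black then white; after the first draw the total is 13.
P = (8/12)·(4/13) + (4/12)·(8/13) = 16/39 ≈ 0.4103.

16/39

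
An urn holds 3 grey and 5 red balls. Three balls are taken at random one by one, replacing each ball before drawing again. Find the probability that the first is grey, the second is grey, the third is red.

Multiply the conditional probability of each draw in order, with replacement (the composition resets each draw).
P = (3/8) · (3/8) · (5/8) = 45/512 ≈ 0.0879.

45/512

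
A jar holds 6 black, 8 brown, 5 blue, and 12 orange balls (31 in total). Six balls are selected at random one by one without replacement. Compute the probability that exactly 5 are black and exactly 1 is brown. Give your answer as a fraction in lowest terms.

Unordered draws without replacement: count favorable combinations over C(31,6).
Favorable = C(6,5) · C(8,1) · C(5,0) · C(12,0) = 48; total = C(31,6) = 736281.
P = 48/736281 = 16/245427 ≈ 0.0001.

16/245427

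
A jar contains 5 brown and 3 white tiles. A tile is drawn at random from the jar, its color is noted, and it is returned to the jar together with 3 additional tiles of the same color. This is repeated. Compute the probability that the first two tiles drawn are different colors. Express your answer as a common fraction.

15/44

Either brown then white, or white then brown; after the first draw the total is 11.
P = (5/8)·(3/11) + (3/8)·(5/11) = 15/44 ≈ 0.3409.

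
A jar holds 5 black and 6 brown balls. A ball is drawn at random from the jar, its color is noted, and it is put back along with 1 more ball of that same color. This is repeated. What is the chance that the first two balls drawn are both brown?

7/22

After a brown draw the jar holds 7 brown out of 12.
P = (6/11)·(7/12) = 7/22 ≈ 0.3182.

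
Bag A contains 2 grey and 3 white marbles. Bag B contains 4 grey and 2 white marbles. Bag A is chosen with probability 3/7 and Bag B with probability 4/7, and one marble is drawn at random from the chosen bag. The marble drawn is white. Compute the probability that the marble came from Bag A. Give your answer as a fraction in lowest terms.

P(white | Bag A) = 3/5; P(white | Bag B) = 1/3.
P(white) = 3/7·3/5 + 4/7·1/3 = 47/105.
By Bayes' rule, P(Bag A | white) = 9/35 / 47/105 = 27/47 ≈ 0.5745.

27/47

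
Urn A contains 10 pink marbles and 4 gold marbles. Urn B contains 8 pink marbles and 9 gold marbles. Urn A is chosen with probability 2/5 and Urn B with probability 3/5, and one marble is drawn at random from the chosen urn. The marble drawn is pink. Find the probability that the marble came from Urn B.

84/169

P(pink | Urn A) = 5/7; P(pink | Urn B) = 8/17.
P(pink) = 2/5·5/7 + 3/5·8/17 = 338/595.
By Bayes' rule, P(Urn B | pink) = 24/85 / 338/595 = 84/169 ≈ 0.4970.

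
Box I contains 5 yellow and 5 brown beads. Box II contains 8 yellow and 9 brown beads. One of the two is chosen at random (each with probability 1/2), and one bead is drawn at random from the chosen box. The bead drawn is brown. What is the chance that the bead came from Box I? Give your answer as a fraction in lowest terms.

P(brown | Box I) = 1/2; P(brown | Box II) = 9/17.
P(brown) = 1/2·1/2 + 1/2·9/17 = 35/68.
By Bayes' rule, P(Box I | brown) = 1/4 / 35/68 = 17/35 ≈ 0.4857.

17/35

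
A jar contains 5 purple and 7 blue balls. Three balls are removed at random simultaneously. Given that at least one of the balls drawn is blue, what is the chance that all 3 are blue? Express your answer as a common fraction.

P(all 3 blue) = C(7,3)/C(12,3) = 7/44; P(at least one blue) = 1 − C(5,3)/C(12,3) = 21/22.
Since 'all 3 blue' ⊆ 'at least one blue', P(all 3 | at least one) = 7/44 / 21/22 = 1/6 ≈ 0.1667.

1/6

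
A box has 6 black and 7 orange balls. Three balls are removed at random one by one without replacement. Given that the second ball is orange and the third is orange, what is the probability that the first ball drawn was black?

6/11

P(first=black and the second ball is orange and the third is orange) = (6/13)·(7/12)·(6/11) = 21/143.
P(E) = Σ over first color = 21/143 + 35/286 = 7/26.
By Bayes, P(first=black | E) = 21/143 / 7/26 = 6/11 ≈ 0.5455.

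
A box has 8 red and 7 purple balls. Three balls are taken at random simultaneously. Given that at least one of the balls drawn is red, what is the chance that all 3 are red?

2/15

P(all 3 red) = C(8,3)/C(15,3) = 8/65; P(at least one red) = 1 − C(7,3)/C(15,3) = 12/13.
Since 'all 3 red' ⊆ 'at least one red', P(all 3 | at least one) = 8/65 / 12/13 = 2/15 ≈ 0.1333.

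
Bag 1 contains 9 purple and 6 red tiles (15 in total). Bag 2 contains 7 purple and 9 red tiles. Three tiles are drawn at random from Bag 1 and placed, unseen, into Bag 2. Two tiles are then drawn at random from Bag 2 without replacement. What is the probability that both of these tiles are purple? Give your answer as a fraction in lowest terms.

Condition on how many of the transferred tiles are purple (from Bag 1: 9 purple of 15; then Bag 2 has 19 total).
  0 purple: C(9,0)C(6,3)/C(15,3) = 4/91; then P = C(7,2)/C(19,2) = 7/57
  1 purple: C(9,1)C(6,2)/C(15,3) = 27/91; then P = C(8,2)/C(19,2) = 28/171
  2 purple: C(9,2)C(6,1)/C(15,3) = 216/455; then P = C(9,2)/C(19,2) = 4/19
  3 purple: C(9,3)C(6,0)/C(15,3) = 12/65; then P = C(10,2)/C(19,2) = 5/19
P(both purple) = 404/1995 ≈ 0.2025.

404/1995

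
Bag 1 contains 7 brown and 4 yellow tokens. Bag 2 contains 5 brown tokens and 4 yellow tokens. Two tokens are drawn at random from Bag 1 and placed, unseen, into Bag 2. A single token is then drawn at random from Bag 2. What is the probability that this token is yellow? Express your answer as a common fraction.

Condition on how many of the transferred tokens are yellow (from Bag 1: 4 yellow of 11; then Bag 2 has 11 total).
  0 yellow: C(4,0)C(7,2)/C(11,2) = 21/55; then P = 4/11
  1 yellow: C(4,1)C(7,1)/C(11,2) = 28/55; then P = 5/11
  2 yellow: C(4,2)C(7,0)/C(11,2) = 6/55; then P = 6/11
P(yellow from Bag 2) = 52/121 ≈ 0.4298.

52/121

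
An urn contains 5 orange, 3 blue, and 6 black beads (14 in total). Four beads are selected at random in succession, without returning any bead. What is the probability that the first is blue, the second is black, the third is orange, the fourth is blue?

Multiply the conditional probability of each draw in order, without replacement, so each draw removes one from its color and from the total.
P = (3/14) · (6/13) · (5/12) · (2/11) = 15/2002 ≈ 0.0075.

15/2002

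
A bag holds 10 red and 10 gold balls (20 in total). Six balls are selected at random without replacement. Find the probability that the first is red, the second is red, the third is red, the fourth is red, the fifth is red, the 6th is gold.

7/646

Multiply the conditional probability of each draw in order, without replacement, so each draw removes one from its color and from the total.
P = (10/20) · (9/19) · (8/18) · (7/17) · (6/16) · (10/15) = 7/646 ≈ 0.0108.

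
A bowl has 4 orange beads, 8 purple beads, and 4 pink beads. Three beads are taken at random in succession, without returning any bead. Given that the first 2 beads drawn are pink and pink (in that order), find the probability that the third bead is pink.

1/7

After removing 2 pink, the bowl has 2 pink out of 14 remaining.
P(third is pink | given) = 2/14 = 1/7 ≈ 0.1429.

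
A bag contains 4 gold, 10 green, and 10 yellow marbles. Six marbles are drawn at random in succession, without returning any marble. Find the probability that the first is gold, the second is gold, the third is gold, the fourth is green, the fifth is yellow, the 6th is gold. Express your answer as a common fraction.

Multiply the conditional probability of each draw in order, without replacement, so each draw removes one from its color and from the total.
P = (4/24) · (3/23) · (2/22) · (10/21) · (10/20) · (1/19) = 5/201894 ≈ 0.0000.

5/201894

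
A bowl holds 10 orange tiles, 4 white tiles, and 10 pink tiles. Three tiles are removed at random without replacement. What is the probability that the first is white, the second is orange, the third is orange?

Multiply the conditional probability of each draw in order, without replacement, so each draw removes one from its color and from the total.
P = (4/24) · (10/23) · (9/22) = 15/506 ≈ 0.0296.

15/506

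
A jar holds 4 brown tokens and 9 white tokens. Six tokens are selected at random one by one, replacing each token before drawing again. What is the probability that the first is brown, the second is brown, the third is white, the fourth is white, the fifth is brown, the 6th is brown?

20736/4826809

Multiply the conditional probability of each draw in order, with replacement (the composition resets each draw).
P = (4/13) · (4/13) · (9/13) · (9/13) · (4/13) · (4/13) = 20736/4826809 ≈ 0.0043.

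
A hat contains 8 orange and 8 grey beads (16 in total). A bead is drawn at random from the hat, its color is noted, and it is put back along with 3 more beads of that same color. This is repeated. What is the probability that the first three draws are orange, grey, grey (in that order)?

2/19

Track the composition after each reinforcement of +3.
P = (8/16) · (8/19) · (11/22) = 2/19 ≈ 0.1053.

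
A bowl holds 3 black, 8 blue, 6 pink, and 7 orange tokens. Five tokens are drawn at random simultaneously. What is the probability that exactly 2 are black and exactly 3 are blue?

1/253

Unordered draws without replacement: count favorable combinations over C(24,5).
Favorable = C(3,2) · C(8,3) · C(6,0) · C(7,0) = 168; total = C(24,5) = 42504.
P = 168/42504 = 1/253 ≈ 0.0040.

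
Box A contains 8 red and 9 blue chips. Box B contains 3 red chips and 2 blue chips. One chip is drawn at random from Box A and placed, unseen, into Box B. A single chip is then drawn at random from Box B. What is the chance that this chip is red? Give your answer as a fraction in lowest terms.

Condition on how many of the transferred chips are red (from Box A: 8 red of 17; then Box B has 6 total).
  0 red: C(8,0)C(9,1)/C(17,1) = 9/17; then P = 3/6
  1 red: C(8,1)C(9,0)/C(17,1) = 8/17; then P = 4/6
P(red from Box B) = 59/102 ≈ 0.5784.

59/102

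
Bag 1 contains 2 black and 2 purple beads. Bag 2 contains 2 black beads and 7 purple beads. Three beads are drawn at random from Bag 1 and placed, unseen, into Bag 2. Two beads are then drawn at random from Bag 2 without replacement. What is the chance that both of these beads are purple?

16/33

Condition on how many of the transferred beads are purple (from Bag 1: 2 purple of 4; then Bag 2 has 12 total).
  1 purple: C(2,1)C(2,2)/C(4,3) = 1/2; then P = C(8,2)/C(12,2) = 14/33
  2 purple: C(2,2)C(2,1)/C(4,3) = 1/2; then P = C(9,2)/C(12,2) = 6/11
P(both purple) = 16/33 ≈ 0.4848.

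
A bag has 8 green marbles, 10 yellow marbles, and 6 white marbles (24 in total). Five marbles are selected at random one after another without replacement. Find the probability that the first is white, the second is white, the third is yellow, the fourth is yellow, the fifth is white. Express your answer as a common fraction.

15/7084

Multiply the conditional probability of each draw in order, without replacement, so each draw removes one from its color and from the total.
P = (6/24) · (5/23) · (10/22) · (9/21) · (4/20) = 15/7084 ≈ 0.0021.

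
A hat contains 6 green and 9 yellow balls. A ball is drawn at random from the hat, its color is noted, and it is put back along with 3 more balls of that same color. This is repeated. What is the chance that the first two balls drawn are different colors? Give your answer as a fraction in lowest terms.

2/5

Either yellow then green, or green then yellow; after the first draw the total is 18.
P = (9/15)·(6/18) + (6/15)·(9/18) = 2/5 ≈ 0.4000.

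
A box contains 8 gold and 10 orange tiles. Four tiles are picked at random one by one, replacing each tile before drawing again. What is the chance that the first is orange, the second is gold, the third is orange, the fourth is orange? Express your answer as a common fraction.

Multiply the conditional probability of each draw in order, with replacement (the composition resets each draw).
P = (10/18) · (8/18) · (10/18) · (10/18) = 500/6561 ≈ 0.0762.

500/6561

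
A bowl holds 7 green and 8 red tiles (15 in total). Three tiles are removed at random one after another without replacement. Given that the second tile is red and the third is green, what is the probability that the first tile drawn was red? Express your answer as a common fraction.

7/13

P(first=red and the second tile is red and the third is green) = (8/15)·(7/14)·(7/13) = 28/195.
P(E) = Σ over first color = 8/65 + 28/195 = 4/15.
By Bayes, P(first=red | E) = 28/195 / 4/15 = 7/13 ≈ 0.5385.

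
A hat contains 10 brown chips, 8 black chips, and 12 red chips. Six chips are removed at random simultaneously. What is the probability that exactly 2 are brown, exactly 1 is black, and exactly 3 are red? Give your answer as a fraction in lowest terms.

Unordered draws without replacement: count favorable combinations over C(30,6).
Favorable = C(10,2) · C(8,1) · C(12,3) = 79200; total = C(30,6) = 593775.
P = 79200/593775 = 352/2639 ≈ 0.1334.

352/2639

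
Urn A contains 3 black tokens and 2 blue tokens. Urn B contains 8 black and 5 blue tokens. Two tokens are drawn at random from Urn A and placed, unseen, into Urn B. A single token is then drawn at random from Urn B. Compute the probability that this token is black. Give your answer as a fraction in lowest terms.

Condition on how many of the transferred tokens are black (from Urn A: 3 black of 5; then Urn B has 15 total).
  0 black: C(3,0)C(2,2)/C(5,2) = 1/10; then P = 8/15
  1 black: C(3,1)C(2,1)/C(5,2) = 3/5; then P = 9/15
  2 black: C(3,2)C(2,0)/C(5,2) = 3/10; then P = 10/15
P(black from Urn B) = 46/75 ≈ 0.6133.

46/75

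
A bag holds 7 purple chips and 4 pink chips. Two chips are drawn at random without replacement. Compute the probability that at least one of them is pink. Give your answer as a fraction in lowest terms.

Use the complement: P(at least one pink) = 1 − P(no pink).
P(none) = C(7,2)/C(11,2) = 21/55.
So P = 1 − 21/55 = 34/55 ≈ 0.6182.

34/55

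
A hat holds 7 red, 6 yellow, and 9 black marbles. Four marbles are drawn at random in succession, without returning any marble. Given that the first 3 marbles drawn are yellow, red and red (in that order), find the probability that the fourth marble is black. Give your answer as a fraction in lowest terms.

9/19

After removing 2 red, 1 yellow, the hat has 9 black out of 19 remaining.
P(fourth is black | given) = 9/19 ≈ 0.4737.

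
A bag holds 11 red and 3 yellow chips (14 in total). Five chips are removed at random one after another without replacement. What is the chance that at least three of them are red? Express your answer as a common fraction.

177/182

Sum the hypergeometric tail for j = 3,…,5 red chips.
Favorable = C(11,3)·C(3,2) + C(11,4)·C(3,1) + C(11,5)·C(3,0) = 1947; total = C(14,5) = 2002.
P = 1947/2002 = 177/182 ≈ 0.9725.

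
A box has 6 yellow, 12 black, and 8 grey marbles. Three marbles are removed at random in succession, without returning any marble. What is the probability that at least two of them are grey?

14/65

Sum the hypergeometric tail for j = 2,…,3 grey marbles.
Favorable = C(8,2)·C(18,1) + C(8,3)·C(18,0) = 560; total = C(26,3) = 2600.
P = 560/2600 = 14/65 ≈ 0.2154.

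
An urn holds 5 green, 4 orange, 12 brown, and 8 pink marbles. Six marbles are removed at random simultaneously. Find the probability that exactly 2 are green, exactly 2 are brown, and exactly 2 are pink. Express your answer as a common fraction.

Unordered draws without replacement: count favorable combinations over C(29,6).
Favorable = C(5,2) · C(4,0) · C(12,2) · C(8,2) = 18480; total = C(29,6) = 475020.
P = 18480/475020 = 44/1131 ≈ 0.0389.

44/1131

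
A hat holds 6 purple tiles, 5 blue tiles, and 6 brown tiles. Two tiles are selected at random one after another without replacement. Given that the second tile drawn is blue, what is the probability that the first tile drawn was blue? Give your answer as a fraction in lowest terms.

P(first=blue and the second tile drawn is blue) = (5/17)·(4/16) = 5/68.
P(the second tile drawn is blue) = Σ over first color = 15/136 + 5/68 + 15/136 = 5/17.
By Bayes, P(first=blue | the second tile drawn is blue) = 5/68 / 5/17 = 1/4 ≈ 0.2500.

1/4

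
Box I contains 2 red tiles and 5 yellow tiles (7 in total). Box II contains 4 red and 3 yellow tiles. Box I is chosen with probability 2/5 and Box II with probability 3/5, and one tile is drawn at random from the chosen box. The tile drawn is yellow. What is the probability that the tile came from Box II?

9/19

P(yellow | Box I) = 5/7; P(yellow | Box II) = 3/7.
P(yellow) = 2/5·5/7 + 3/5·3/7 = 19/35.
By Bayes' rule, P(Box II | yellow) = 9/35 / 19/35 = 9/19 ≈ 0.4737.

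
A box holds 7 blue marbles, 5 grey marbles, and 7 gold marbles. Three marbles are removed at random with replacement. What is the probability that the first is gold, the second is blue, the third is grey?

245/6859

Multiply the conditional probability of each draw in order, with replacement (the composition resets each draw).
P = (7/19) · (7/19) · (5/19) = 245/6859 ≈ 0.0357.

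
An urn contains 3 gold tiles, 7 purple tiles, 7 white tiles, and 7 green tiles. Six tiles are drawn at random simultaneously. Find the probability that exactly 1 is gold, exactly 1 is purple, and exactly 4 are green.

105/19228

Unordered draws without replacement: count favorable combinations over C(24,6).
Favorable = C(3,1) · C(7,1) · C(7,0) · C(7,4) = 735; total = C(24,6) = 134596.
P = 735/134596 = 105/19228 ≈ 0.0055.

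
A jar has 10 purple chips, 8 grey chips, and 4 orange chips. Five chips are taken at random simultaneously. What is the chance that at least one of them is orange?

Use the complement: P(at least one orange) = 1 − P(no orange).
P(none) = C(18,5)/C(22,5) = 8568/26334.
So P = 1 − 8568/26334 = 141/209 ≈ 0.6746.

141/209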